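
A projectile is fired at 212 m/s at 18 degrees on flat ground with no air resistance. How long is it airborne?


T = 2*v0*sin(theta)/g = 2*212*sin(18°)/9.81 = 13.36 s

13.36 s


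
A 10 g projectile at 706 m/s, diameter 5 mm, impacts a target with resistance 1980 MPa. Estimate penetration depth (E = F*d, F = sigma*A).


A = pi*(d/2)^2 = pi*(5/2)^2 = 19.635 mm^2
E = 0.5*m*v^2 = 0.5*0.01*706^2 = 2492.18 J
depth = E/(sigma*A) = 2492.18 J / (1980 MPa * 19.635 mm^2) = 2492.18/(1980 * 19.635) m = 0.0641039 m ≈ 64.1 mm

64.1 mm


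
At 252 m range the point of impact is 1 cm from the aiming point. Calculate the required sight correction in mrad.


1 mrad subtends 1 cm per 10 m of range, so adj = error_cm / (dist_m / 10) = 1 / (252/10) = 0.03968 mrad

0.03968 mrad


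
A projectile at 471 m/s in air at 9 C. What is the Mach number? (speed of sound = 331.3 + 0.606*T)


a = 331.3 + 0.606*(9) = 336.754 m/s
M = v/a = 471/336.754 = 1.399

1.399


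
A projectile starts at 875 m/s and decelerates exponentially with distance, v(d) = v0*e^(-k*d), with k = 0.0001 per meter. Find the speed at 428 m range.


v = v0*exp(-k*d) = 875*exp(-0.0001*428) = 838.3 m/s

838.3 m/s


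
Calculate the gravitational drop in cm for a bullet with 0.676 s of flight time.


drop = 0.5*g*t^2 = 0.5*9.81*0.676^2 = 2.24147 m ≈ 224.1 cm

224.1 cm


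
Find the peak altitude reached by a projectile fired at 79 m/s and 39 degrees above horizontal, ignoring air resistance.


H = (v0*sin(theta))^2 / (2g) = (79*sin(39°))^2 / (2*9.81) = 126 m

126 m


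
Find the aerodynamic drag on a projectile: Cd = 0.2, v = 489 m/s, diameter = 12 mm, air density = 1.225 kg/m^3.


A = pi*(d/2)^2 = pi*(12/2000)^2 = 1.13097e-04 m^2
Fd = 0.5*Cd*rho*A*v^2 = 0.5*0.2*1.225*1.13097e-04*489^2 = 3.313 N

3.313 N


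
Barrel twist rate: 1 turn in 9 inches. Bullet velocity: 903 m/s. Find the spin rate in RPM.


twist_m = 9*0.0254 = 0.2286 m
spin = v/twist = 903/0.2286 = 3950.131 rev/s
RPM = spin*60 = 3950.131*60 ≈ 237008 RPM

237008 RPM


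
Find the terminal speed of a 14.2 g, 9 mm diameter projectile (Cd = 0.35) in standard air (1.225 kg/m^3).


A = pi*(d/2)^2 = pi*(9/2000)^2 = 6.36173e-05 m^2
vt = sqrt(2mg/(Cd*rho*A)) = sqrt(2*0.0142*9.81/(0.35 * 1.225 * 6.36173e-05)) = 101.1 m/s

101.1 m/s


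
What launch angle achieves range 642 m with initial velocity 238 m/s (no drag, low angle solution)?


sin(2*theta) = R*g/v0^2 = 642*9.81/238^2 = 0.111186, theta = arcsin(0.111186)/2 = 3.192°

3.192 degrees


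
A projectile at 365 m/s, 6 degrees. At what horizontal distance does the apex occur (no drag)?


R = v0^2*sin(2*theta)/g = 365^2*sin(2*6°)/9.81 = 2823.55 m
apex_dist = R/2 = 2823.55/2 = 1412 m

1412 m


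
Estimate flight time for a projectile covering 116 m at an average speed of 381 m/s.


t = d/v = 116/381 = 0.3045 s

0.3045 s


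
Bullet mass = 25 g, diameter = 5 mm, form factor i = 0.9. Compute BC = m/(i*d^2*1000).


BC = m/(i*d^2*1000) = 25/(0.9 * 5^2 * 1000) = 0.001111

0.001111


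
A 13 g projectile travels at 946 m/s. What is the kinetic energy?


E = 0.5*m*v^2 = 0.5*0.013*946^2 = 5817 J

5817 J


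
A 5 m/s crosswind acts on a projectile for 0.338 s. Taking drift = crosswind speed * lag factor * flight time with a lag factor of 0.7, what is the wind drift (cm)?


drift = v_wind * lag * t = 5 * 0.7 * 0.338 = 1.183 m ≈ 118.3 cm

118.3 cm


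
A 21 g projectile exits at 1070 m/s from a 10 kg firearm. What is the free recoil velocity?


v_recoil = m_p * v_p / m_gun = 0.021 * 1070 / 10 = 2.247 m/s

2.247 m/s


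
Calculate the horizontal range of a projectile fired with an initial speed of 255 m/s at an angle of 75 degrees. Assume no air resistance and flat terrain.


R = v0^2 * sin(2*theta) / g = 255^2 * sin(2*75°) / 9.81 = 3314 m

3314 m


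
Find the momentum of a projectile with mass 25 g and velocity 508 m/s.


p = m*v = 0.025*508 = 12.7 kg·m/s

12.7 kg·m/s


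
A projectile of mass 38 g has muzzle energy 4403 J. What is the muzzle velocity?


v = sqrt(2*E/m) = sqrt(2*4403/0.038) = 481.4 m/s

481.4 m/s


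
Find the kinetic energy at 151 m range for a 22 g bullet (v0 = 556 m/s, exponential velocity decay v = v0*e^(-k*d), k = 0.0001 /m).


v = v0*exp(-k*d) = 556*exp(-0.0001*151) = 547.667 m/s
E = 0.5*m*v^2 = 0.5*0.022*547.667^2 = 3299 J

3299 J


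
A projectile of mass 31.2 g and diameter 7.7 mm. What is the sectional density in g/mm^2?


SD = m/d^2 = 31.2/7.7^2 = 0.5262 g/mm^2

0.5262 g/mm^2


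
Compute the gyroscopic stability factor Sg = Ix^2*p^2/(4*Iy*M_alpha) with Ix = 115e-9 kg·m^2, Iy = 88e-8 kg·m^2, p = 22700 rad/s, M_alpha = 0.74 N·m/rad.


Sg = Ix^2 * p^2 / (4 * Iy * M_alpha) = (115e-9)^2 * 22700^2 / (4 * 88e-8 * 0.74) = 2.616

2.616


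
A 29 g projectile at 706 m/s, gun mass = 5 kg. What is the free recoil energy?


v_r = m_p*v_p/m_gun = 0.029*706/5 = 4.0948 m/s, E_r = 0.5*m_gun*v_r^2 = 0.5*5*4.0948^2 = 41.92 J

41.92 J


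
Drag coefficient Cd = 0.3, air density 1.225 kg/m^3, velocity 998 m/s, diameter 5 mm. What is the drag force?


A = pi*(d/2)^2 = pi*(5/2000)^2 = 1.96350e-05 m^2
Fd = 0.5*Cd*rho*A*v^2 = 0.5*0.3*1.225*1.96350e-05*998^2 = 3.594 N

3.594 N


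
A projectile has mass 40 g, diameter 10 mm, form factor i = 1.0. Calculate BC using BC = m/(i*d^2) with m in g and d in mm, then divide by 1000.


BC = m/(i*d^2*1000) = 40/(1.0 * 10^2 * 1000) = 0.0004

0.0004


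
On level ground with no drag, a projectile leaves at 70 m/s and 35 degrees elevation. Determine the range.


R = v0^2 * sin(2*theta) / g = 70^2 * sin(2*35°) / 9.81 = 469.4 m

469.4 m


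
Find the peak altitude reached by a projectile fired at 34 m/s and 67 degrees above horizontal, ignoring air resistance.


H = (v0*sin(theta))^2 / (2g) = (34*sin(67°))^2 / (2*9.81) = 49.92 m

49.92 m


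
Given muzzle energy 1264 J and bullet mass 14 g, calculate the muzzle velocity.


v = sqrt(2*E/m) = sqrt(2*1264/0.014) = 424.9 m/s

424.9 m/s


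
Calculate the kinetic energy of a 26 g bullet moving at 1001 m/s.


E = 0.5*m*v^2 = 0.5*0.026*1001^2 = 13026 J

13026 J


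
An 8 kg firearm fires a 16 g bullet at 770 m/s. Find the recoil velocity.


v_recoil = m_p * v_p / m_gun = 0.016 * 770 / 8 = 1.54 m/s

1.54 m/s


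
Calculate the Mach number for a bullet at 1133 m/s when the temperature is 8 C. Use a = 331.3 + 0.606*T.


a = 331.3 + 0.606*(8) = 336.148 m/s
M = v/a = 1133/336.148 = 3.371

3.371


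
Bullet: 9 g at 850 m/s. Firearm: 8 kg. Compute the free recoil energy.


v_r = m_p*v_p/m_gun = 0.009*850/8 = 0.95625 m/s, E_r = 0.5*m_gun*v_r^2 = 0.5*8*0.95625^2 = 3.658 J

3.658 J


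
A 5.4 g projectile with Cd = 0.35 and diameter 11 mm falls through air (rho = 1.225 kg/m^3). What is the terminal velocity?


A = pi*(d/2)^2 = pi*(11/2000)^2 = 9.50332e-05 m^2
vt = sqrt(2mg/(Cd*rho*A)) = sqrt(2*0.0054*9.81/(0.35 * 1.225 * 9.50332e-05)) = 50.99 m/s

50.99 m/s


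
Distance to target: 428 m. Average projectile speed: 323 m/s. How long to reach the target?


t = d/v = 428/323 = 1.325 s

1.325 s


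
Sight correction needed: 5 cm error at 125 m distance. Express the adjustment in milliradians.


1 mrad subtends 1 cm per 10 m of range, so adj = error_cm / (dist_m / 10) = 5 / (125/10) = 0.4 mrad

0.4 mrad


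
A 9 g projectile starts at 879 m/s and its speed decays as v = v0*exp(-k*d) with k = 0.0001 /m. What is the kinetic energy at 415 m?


v = v0*exp(-k*d) = 879*exp(-0.0001*415) = 843.268 m/s
E = 0.5*m*v^2 = 0.5*0.009*843.268^2 = 3200 J

3200 J


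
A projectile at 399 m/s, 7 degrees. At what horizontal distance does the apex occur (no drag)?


R = v0^2*sin(2*theta)/g = 399^2*sin(2*7°)/9.81 = 3926.02 m
apex_dist = R/2 = 3926.02/2 = 1963 m

1963 m


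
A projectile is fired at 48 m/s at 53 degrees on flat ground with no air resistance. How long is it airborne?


T = 2*v0*sin(theta)/g = 2*48*sin(53°)/9.81 = 7.815 s

7.815 s


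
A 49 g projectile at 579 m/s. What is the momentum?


p = m*v = 0.049*579 = 28.37 kg·m/s

28.37 kg·m/s


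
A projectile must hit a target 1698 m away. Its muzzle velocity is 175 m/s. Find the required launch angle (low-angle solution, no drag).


sin(2*theta) = R*g/v0^2 = 1698*9.81/175^2 = 0.543914, theta = arcsin(0.543914)/2 = 16.48°

16.48 degrees


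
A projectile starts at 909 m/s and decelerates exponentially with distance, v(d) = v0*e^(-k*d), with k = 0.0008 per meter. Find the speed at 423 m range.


v = v0*exp(-k*d) = 909*exp(-0.0008*423) = 648 m/s

648 m/s


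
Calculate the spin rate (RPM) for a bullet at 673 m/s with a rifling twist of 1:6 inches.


twist_m = 6*0.0254 = 0.1524 m
spin = v/twist = 673/0.1524 = 4416.01 rev/s
RPM = spin*60 = 4416.01*60 ≈ 264961 RPM

264961 RPM


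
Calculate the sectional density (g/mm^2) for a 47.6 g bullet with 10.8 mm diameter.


SD = m/d^2 = 47.6/10.8^2 = 0.4081 g/mm^2

0.4081 g/mm^2


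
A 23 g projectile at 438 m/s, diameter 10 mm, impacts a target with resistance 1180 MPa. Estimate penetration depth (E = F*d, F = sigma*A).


A = pi*(d/2)^2 = pi*(10/2)^2 = 78.5398 mm^2
E = 0.5*m*v^2 = 0.5*0.023*438^2 = 2206.21 J
depth = E/(sigma*A) = 2206.21 J / (1180 MPa * 78.5398 mm^2) = 2206.21/(1180 * 78.5398) m = 0.0238053 m ≈ 23.81 mm

23.81 mm


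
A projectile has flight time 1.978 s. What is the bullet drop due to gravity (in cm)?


drop = 0.5*g*t^2 = 0.5*9.81*1.978^2 = 19.1907 m ≈ 1919 cm

1919 cm


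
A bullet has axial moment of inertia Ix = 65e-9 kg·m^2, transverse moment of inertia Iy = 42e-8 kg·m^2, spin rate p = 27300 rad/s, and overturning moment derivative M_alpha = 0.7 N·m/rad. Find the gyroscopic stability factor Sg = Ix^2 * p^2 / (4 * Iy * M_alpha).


Sg = Ix^2 * p^2 / (4 * Iy * M_alpha) = (65e-9)^2 * 27300^2 / (4 * 42e-8 * 0.7) = 2.678

2.678


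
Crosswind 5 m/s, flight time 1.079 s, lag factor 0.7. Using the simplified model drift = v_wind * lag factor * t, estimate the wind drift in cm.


drift = v_wind * lag * t = 5 * 0.7 * 1.079 = 3.7765 m ≈ 377.6 cm

377.6 cm


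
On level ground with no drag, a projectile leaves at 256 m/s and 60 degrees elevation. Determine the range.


R = v0^2 * sin(2*theta) / g = 256^2 * sin(2*60°) / 9.81 = 5786 m

5786 m


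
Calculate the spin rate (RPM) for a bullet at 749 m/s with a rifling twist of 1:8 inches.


twist_m = 8*0.0254 = 0.2032 m
spin = v/twist = 749/0.2032 = 3686.024 rev/s
RPM = spin*60 = 3686.024*60 ≈ 221161 RPM

221161 RPM


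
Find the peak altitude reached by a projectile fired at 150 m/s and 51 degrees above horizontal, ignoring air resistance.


H = (v0*sin(theta))^2 / (2g) = (150*sin(51°))^2 / (2*9.81) = 692.6 m

692.6 m


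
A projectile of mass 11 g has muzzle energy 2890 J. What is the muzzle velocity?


v = sqrt(2*E/m) = sqrt(2*2890/0.011) = 724.9 m/s

724.9 m/s


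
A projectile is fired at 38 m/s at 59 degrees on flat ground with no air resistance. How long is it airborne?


T = 2*v0*sin(theta)/g = 2*38*sin(59°)/9.81 = 6.641 s

6.641 s


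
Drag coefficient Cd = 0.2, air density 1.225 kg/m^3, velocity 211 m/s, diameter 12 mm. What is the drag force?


A = pi*(d/2)^2 = pi*(12/2000)^2 = 1.13097e-04 m^2
Fd = 0.5*Cd*rho*A*v^2 = 0.5*0.2*1.225*1.13097e-04*211^2 = 0.6168 N

0.6168 N


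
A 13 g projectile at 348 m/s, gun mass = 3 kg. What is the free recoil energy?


v_r = m_p*v_p/m_gun = 0.013*348/3 = 1.508 m/s, E_r = 0.5*m_gun*v_r^2 = 0.5*3*1.508^2 = 3.411 J

3.411 J


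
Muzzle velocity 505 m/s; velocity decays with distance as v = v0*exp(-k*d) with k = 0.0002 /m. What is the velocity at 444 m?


v = v0*exp(-k*d) = 505*exp(-0.0002*444) = 462.1 m/s

462.1 m/s


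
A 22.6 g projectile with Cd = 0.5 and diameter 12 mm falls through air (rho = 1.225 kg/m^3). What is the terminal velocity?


A = pi*(d/2)^2 = pi*(12/2000)^2 = 1.13097e-04 m^2
vt = sqrt(2mg/(Cd*rho*A)) = sqrt(2*0.0226*9.81/(0.5 * 1.225 * 1.13097e-04)) = 80.01 m/s

80.01 m/s


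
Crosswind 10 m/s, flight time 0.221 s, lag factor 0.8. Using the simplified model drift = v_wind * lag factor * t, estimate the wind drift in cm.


drift = v_wind * lag * t = 10 * 0.8 * 0.221 = 1.768 m ≈ 176.8 cm

176.8 cm


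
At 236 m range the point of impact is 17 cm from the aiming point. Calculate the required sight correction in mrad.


1 mrad subtends 1 cm per 10 m of range, so adj = error_cm / (dist_m / 10) = 17 / (236/10) = 0.7203 mrad

0.7203 mrad


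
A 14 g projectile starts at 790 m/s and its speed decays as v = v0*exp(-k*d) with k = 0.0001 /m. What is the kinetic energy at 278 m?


v = v0*exp(-k*d) = 790*exp(-0.0001*278) = 768.34 m/s
E = 0.5*m*v^2 = 0.5*0.014*768.34^2 = 4132 J

4132 J


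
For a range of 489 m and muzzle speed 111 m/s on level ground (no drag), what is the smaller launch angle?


sin(2*theta) = R*g/v0^2 = 489*9.81/111^2 = 0.389343, theta = arcsin(0.389343)/2 = 11.46°

11.46 degrees


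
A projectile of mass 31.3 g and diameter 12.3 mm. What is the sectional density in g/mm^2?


SD = m/d^2 = 31.3/12.3^2 = 0.2069 g/mm^2

0.2069 g/mm^2


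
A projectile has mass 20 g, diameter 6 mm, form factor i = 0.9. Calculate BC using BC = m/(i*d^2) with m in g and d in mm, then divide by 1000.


BC = m/(i*d^2*1000) = 20/(0.9 * 6^2 * 1000) = 0.0006173

0.0006173


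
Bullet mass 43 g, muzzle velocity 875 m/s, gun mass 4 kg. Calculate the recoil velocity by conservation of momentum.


v_recoil = m_p * v_p / m_gun = 0.043 * 875 / 4 = 9.406 m/s

9.406 m/s


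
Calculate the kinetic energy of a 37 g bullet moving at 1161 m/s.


E = 0.5*m*v^2 = 0.5*0.037*1161^2 = 24937 J

24937 J


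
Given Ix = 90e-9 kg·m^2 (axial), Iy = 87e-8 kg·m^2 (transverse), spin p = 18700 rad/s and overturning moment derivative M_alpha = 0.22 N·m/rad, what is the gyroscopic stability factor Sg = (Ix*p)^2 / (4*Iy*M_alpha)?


Sg = Ix^2 * p^2 / (4 * Iy * M_alpha) = (90e-9)^2 * 18700^2 / (4 * 87e-8 * 0.22) = 3.7

3.7


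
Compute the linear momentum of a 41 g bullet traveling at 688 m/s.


p = m*v = 0.041*688 = 28.21 kg·m/s

28.21 kg·m/s


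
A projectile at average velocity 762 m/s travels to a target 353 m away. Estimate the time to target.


t = d/v = 353/762 = 0.4633 s

0.4633 s


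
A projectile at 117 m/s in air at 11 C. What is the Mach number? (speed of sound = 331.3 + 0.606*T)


a = 331.3 + 0.606*(11) = 337.966 m/s
M = v/a = 117/337.966 = 0.3462

0.3462


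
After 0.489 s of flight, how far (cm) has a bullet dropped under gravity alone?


drop = 0.5*g*t^2 = 0.5*9.81*0.489^2 = 1.17289 m ≈ 117.3 cm

117.3 cm


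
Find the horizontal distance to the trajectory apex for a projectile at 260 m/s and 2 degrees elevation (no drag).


R = v0^2*sin(2*theta)/g = 260^2*sin(2*2°)/9.81 = 480.687 m
apex_dist = R/2 = 480.687/2 = 240.3 m

240.3 m


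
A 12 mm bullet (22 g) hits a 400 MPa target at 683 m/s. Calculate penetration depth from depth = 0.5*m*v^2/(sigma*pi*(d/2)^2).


A = pi*(d/2)^2 = pi*(12/2)^2 = 113.097 mm^2
E = 0.5*m*v^2 = 0.5*0.022*683^2 = 5131.38 J
depth = E/(sigma*A) = 5131.38 J / (400 MPa * 113.097 mm^2) = 5131.38/(400 * 113.097) m = 0.113428 m ≈ 113.4 mm

113.4 mm


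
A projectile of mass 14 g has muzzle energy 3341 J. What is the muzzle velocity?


v = sqrt(2*E/m) = sqrt(2*3341/0.014) = 690.9 m/s

690.9 m/s


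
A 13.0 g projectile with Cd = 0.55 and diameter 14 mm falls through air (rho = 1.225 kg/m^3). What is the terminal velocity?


A = pi*(d/2)^2 = pi*(14/2000)^2 = 1.53938e-04 m^2
vt = sqrt(2mg/(Cd*rho*A)) = sqrt(2*0.013*9.81/(0.55 * 1.225 * 1.53938e-04)) = 49.59 m/s

49.59 m/s


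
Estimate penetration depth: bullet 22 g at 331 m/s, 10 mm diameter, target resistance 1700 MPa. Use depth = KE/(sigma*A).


A = pi*(d/2)^2 = pi*(10/2)^2 = 78.5398 mm^2
E = 0.5*m*v^2 = 0.5*0.022*331^2 = 1205.17 J
depth = E/(sigma*A) = 1205.17 J / (1700 MPa * 78.5398 mm^2) = 1205.17/(1700 * 78.5398) m = 0.0090263 m ≈ 9.026 mm

9.026 mm


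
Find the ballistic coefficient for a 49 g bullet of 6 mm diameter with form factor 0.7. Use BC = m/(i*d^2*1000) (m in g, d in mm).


BC = m/(i*d^2*1000) = 49/(0.7 * 6^2 * 1000) = 0.001944

0.001944


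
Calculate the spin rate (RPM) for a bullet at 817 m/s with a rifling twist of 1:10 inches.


twist_m = 10*0.0254 = 0.254 m
spin = v/twist = 817/0.254 = 3216.535 rev/s
RPM = spin*60 = 3216.535*60 ≈ 192992 RPM

192992 RPM


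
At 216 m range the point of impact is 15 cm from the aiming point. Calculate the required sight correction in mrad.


1 mrad subtends 1 cm per 10 m of range, so adj = error_cm / (dist_m / 10) = 15 / (216/10) = 0.6944 mrad

0.6944 mrad


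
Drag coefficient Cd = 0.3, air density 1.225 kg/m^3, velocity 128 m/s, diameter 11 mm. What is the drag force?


A = pi*(d/2)^2 = pi*(11/2000)^2 = 9.50332e-05 m^2
Fd = 0.5*Cd*rho*A*v^2 = 0.5*0.3*1.225*9.50332e-05*128^2 = 0.2861 N

0.2861 N


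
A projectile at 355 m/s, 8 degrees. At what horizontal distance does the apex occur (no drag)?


R = v0^2*sin(2*theta)/g = 355^2*sin(2*8°)/9.81 = 3541 m
apex_dist = R/2 = 3541/2 = 1770 m

1770 m


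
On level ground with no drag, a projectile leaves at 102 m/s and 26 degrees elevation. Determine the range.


R = v0^2 * sin(2*theta) / g = 102^2 * sin(2*26°) / 9.81 = 835.7 m

835.7 m


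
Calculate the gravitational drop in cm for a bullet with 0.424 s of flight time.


drop = 0.5*g*t^2 = 0.5*9.81*0.424^2 = 0.881801 m ≈ 88.18 cm

88.18 cm


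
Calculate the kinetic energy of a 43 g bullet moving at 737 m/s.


E = 0.5*m*v^2 = 0.5*0.043*737^2 = 11678 J

11678 J


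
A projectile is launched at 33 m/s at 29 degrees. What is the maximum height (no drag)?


H = (v0*sin(theta))^2 / (2g) = (33*sin(29°))^2 / (2*9.81) = 13.05 m

13.05 m


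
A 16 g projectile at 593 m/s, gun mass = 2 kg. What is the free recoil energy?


v_r = m_p*v_p/m_gun = 0.016*593/2 = 4.744 m/s, E_r = 0.5*m_gun*v_r^2 = 0.5*2*4.744^2 = 22.51 J

22.51 J


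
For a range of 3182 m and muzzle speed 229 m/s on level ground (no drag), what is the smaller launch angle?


sin(2*theta) = R*g/v0^2 = 3182*9.81/229^2 = 0.595248, theta = arcsin(0.595248)/2 = 18.27°

18.27 degrees


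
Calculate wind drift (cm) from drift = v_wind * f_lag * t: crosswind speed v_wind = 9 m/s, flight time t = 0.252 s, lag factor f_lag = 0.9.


drift = v_wind * lag * t = 9 * 0.9 * 0.252 = 2.0412 m ≈ 204.1 cm

204.1 cm


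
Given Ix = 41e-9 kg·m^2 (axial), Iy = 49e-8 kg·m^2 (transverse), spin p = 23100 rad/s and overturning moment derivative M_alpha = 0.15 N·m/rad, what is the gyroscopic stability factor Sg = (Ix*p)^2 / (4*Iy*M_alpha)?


Sg = Ix^2 * p^2 / (4 * Iy * M_alpha) = (41e-9)^2 * 23100^2 / (4 * 49e-8 * 0.15) = 3.051

3.051


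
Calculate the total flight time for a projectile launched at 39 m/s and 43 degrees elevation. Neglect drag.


T = 2*v0*sin(theta)/g = 2*39*sin(43°)/9.81 = 5.423 s

5.423 s


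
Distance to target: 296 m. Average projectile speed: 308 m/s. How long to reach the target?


t = d/v = 296/308 = 0.961 s

0.961 s


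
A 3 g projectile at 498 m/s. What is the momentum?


p = m*v = 0.003*498 = 1.494 kg·m/s

1.494 kg·m/s


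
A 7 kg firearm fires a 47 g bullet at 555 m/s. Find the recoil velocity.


v_recoil = m_p * v_p / m_gun = 0.047 * 555 / 7 = 3.726 m/s

3.726 m/s


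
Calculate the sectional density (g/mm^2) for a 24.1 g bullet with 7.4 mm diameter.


SD = m/d^2 = 24.1/7.4^2 = 0.4401 g/mm^2

0.4401 g/mm^2


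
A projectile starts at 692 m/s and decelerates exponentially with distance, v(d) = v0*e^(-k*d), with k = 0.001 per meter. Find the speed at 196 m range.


v = v0*exp(-k*d) = 692*exp(-0.001*196) = 568.8 m/s

568.8 m/s


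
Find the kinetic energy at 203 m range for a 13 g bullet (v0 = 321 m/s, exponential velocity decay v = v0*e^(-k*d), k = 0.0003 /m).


v = v0*exp(-k*d) = 321*exp(-0.0003*203) = 302.034 m/s
E = 0.5*m*v^2 = 0.5*0.013*302.034^2 = 593 J

593 J


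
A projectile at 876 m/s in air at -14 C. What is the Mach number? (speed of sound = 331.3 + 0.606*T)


a = 331.3 + 0.606*(-14) = 322.816 m/s
M = v/a = 876/322.816 = 2.714

2.714


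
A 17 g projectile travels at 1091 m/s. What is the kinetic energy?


E = 0.5*m*v^2 = 0.5*0.017*1091^2 = 10117 J

10117 J


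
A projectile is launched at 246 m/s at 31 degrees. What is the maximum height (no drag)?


H = (v0*sin(theta))^2 / (2g) = (246*sin(31°))^2 / (2*9.81) = 818.2 m

818.2 m


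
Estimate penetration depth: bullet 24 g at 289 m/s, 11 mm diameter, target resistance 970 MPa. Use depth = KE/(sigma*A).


A = pi*(d/2)^2 = pi*(11/2)^2 = 95.0332 mm^2
E = 0.5*m*v^2 = 0.5*0.024*289^2 = 1002.25 J
depth = E/(sigma*A) = 1002.25 J / (970 MPa * 95.0332 mm^2) = 1002.25/(970 * 95.0332) m = 0.0108725 m ≈ 10.87 mm

10.87 mm


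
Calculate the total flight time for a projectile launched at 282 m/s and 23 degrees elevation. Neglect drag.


T = 2*v0*sin(theta)/g = 2*282*sin(23°)/9.81 = 22.46 s

22.46 s


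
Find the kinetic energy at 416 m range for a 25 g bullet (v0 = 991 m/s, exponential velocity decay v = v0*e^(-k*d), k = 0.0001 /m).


v = v0*exp(-k*d) = 991*exp(-0.0001*416) = 950.62 m/s
E = 0.5*m*v^2 = 0.5*0.025*950.62^2 = 11296 J

11296 J


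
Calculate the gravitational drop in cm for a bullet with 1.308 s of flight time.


drop = 0.5*g*t^2 = 0.5*9.81*1.308^2 = 8.39179 m ≈ 839.2 cm

839.2 cm


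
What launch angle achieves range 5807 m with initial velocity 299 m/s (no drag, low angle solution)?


sin(2*theta) = R*g/v0^2 = 5807*9.81/299^2 = 0.637204, theta = arcsin(0.637204)/2 = 19.79°

19.79 degrees


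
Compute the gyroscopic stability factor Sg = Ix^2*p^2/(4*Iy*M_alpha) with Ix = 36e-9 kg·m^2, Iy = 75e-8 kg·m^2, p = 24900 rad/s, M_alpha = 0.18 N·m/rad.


Sg = Ix^2 * p^2 / (4 * Iy * M_alpha) = (36e-9)^2 * 24900^2 / (4 * 75e-8 * 0.18) = 1.488

1.488


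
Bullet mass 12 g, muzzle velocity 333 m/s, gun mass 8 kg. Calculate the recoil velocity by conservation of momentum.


v_recoil = m_p * v_p / m_gun = 0.012 * 333 / 8 = 0.4995 m/s

0.4995 m/s


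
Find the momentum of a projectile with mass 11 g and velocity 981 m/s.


p = m*v = 0.011*981 = 10.79 kg·m/s

10.79 kg·m/s


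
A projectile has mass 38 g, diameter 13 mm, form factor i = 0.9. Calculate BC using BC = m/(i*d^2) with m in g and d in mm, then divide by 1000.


BC = m/(i*d^2*1000) = 38/(0.9 * 13^2 * 1000) = 0.0002498

0.0002498


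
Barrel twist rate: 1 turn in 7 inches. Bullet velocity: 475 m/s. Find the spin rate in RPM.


twist_m = 7*0.0254 = 0.1778 m
spin = v/twist = 475/0.1778 = 2671.541 rev/s
RPM = spin*60 = 2671.541*60 ≈ 160292 RPM

160292 RPM


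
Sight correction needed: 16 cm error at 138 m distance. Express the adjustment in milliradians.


1 mrad subtends 1 cm per 10 m of range, so adj = error_cm / (dist_m / 10) = 16 / (138/10) = 1.159 mrad

1.159 mrad


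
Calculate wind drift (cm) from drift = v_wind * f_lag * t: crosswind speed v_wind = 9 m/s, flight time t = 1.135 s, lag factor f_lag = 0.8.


drift = v_wind * lag * t = 9 * 0.8 * 1.135 = 8.172 m ≈ 817.2 cm

817.2 cm


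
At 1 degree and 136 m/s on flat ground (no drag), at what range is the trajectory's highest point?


R = v0^2*sin(2*theta)/g = 136^2*sin(2*1°)/9.81 = 65.8003 m
apex_dist = R/2 = 65.8003/2 = 32.9 m

32.9 m


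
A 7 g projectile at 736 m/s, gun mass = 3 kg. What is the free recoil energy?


v_r = m_p*v_p/m_gun = 0.007*736/3 = 1.71733 m/s, E_r = 0.5*m_gun*v_r^2 = 0.5*3*1.71733^2 = 4.424 J

4.424 J


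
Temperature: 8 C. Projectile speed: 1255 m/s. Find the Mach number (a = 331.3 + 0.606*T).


a = 331.3 + 0.606*(8) = 336.148 m/s
M = v/a = 1255/336.148 = 3.733

3.733


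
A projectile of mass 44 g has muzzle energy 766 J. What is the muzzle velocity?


v = sqrt(2*E/m) = sqrt(2*766/0.044) = 186.6 m/s

186.6 m/s


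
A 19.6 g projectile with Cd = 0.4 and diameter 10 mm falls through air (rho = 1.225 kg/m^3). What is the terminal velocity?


A = pi*(d/2)^2 = pi*(10/2000)^2 = 7.85398e-05 m^2
vt = sqrt(2mg/(Cd*rho*A)) = sqrt(2*0.0196*9.81/(0.4 * 1.225 * 7.85398e-05)) = 99.96 m/s

99.96 m/s


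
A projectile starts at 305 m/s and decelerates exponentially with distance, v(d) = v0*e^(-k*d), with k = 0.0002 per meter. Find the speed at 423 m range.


v = v0*exp(-k*d) = 305*exp(-0.0002*423) = 280.3 m/s

280.3 m/s


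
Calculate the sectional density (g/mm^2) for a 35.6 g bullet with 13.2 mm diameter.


SD = m/d^2 = 35.6/13.2^2 = 0.2043 g/mm^2

0.2043 g/mm^2


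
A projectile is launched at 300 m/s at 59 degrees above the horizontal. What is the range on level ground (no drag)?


R = v0^2 * sin(2*theta) / g = 300^2 * sin(2*59°) / 9.81 = 8100 m

8100 m


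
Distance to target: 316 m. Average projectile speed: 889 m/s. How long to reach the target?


t = d/v = 316/889 = 0.3555 s

0.3555 s


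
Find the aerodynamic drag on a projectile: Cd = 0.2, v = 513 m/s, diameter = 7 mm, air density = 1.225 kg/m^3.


A = pi*(d/2)^2 = pi*(7/2000)^2 = 3.84845e-05 m^2
Fd = 0.5*Cd*rho*A*v^2 = 0.5*0.2*1.225*3.84845e-05*513^2 = 1.241 N

1.241 N


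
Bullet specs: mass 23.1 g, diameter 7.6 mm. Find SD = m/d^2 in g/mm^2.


SD = m/d^2 = 23.1/7.6^2 = 0.3999 g/mm^2

0.3999 g/mm^2


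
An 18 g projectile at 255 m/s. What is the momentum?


p = m*v = 0.018*255 = 4.59 kg·m/s

4.59 kg·m/s


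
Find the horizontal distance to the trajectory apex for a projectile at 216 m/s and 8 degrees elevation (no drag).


R = v0^2*sin(2*theta)/g = 216^2*sin(2*8°)/9.81 = 1310.92 m
apex_dist = R/2 = 1310.92/2 = 655.5 m

655.5 m


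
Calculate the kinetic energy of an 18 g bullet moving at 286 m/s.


E = 0.5*m*v^2 = 0.5*0.018*286^2 = 736.2 J

736.2 J


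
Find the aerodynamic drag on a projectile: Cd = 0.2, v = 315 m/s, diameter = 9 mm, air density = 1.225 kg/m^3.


A = pi*(d/2)^2 = pi*(9/2000)^2 = 6.36173e-05 m^2
Fd = 0.5*Cd*rho*A*v^2 = 0.5*0.2*1.225*6.36173e-05*315^2 = 0.7733 N

0.7733 N


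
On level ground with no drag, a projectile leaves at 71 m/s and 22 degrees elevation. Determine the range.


R = v0^2 * sin(2*theta) / g = 71^2 * sin(2*22°) / 9.81 = 357 m

357 m


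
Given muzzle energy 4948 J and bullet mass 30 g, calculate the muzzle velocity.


v = sqrt(2*E/m) = sqrt(2*4948/0.03) = 574.3 m/s

574.3 m/s


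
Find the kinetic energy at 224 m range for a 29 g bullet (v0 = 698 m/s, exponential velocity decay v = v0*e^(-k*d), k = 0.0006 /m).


v = v0*exp(-k*d) = 698*exp(-0.0006*224) = 610.22 m/s
E = 0.5*m*v^2 = 0.5*0.029*610.22^2 = 5399 J

5399 J


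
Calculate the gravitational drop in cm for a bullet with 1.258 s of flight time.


drop = 0.5*g*t^2 = 0.5*9.81*1.258^2 = 7.76248 m ≈ 776.2 cm

776.2 cm


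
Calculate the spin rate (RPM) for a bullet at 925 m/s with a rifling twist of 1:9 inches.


twist_m = 9*0.0254 = 0.2286 m
spin = v/twist = 925/0.2286 = 4046.369 rev/s
RPM = spin*60 = 4046.369*60 ≈ 242782 RPM

242782 RPM


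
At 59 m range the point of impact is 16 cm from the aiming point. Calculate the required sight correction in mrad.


1 mrad subtends 1 cm per 10 m of range, so adj = error_cm / (dist_m / 10) = 16 / (59/10) = 2.712 mrad

2.712 mrad


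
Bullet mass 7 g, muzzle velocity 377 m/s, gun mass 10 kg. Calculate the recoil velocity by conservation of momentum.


v_recoil = m_p * v_p / m_gun = 0.007 * 377 / 10 = 0.2639 m/s

0.2639 m/s


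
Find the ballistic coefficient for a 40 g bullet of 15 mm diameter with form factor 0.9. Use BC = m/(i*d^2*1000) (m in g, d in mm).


BC = m/(i*d^2*1000) = 40/(0.9 * 15^2 * 1000) = 0.0001975

0.0001975


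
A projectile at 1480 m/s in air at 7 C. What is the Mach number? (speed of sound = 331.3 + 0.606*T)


a = 331.3 + 0.606*(7) = 335.542 m/s
M = v/a = 1480/335.542 = 4.411

4.411


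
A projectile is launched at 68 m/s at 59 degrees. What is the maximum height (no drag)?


H = (v0*sin(theta))^2 / (2g) = (68*sin(59°))^2 / (2*9.81) = 173.2 m

173.2 m


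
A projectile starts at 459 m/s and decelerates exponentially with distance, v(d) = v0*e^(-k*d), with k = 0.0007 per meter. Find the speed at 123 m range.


v = v0*exp(-k*d) = 459*exp(-0.0007*123) = 421.1 m/s

421.1 m/s


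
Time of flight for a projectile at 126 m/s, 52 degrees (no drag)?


T = 2*v0*sin(theta)/g = 2*126*sin(52°)/9.81 = 20.24 s

20.24 s


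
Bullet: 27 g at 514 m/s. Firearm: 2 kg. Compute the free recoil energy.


v_r = m_p*v_p/m_gun = 0.027*514/2 = 6.939 m/s, E_r = 0.5*m_gun*v_r^2 = 0.5*2*6.939^2 = 48.15 J

48.15 J


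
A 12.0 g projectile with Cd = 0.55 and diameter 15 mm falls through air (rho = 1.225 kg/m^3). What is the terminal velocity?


A = pi*(d/2)^2 = pi*(15/2000)^2 = 1.76715e-04 m^2
vt = sqrt(2mg/(Cd*rho*A)) = sqrt(2*0.012*9.81/(0.55 * 1.225 * 1.76715e-04)) = 44.47 m/s

44.47 m/s


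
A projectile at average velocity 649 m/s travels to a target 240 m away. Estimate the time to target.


t = d/v = 240/649 = 0.3698 s

0.3698 s


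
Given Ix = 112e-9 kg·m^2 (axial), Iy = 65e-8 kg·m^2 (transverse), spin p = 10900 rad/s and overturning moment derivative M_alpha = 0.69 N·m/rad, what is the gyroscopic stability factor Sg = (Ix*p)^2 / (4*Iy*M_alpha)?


Sg = Ix^2 * p^2 / (4 * Iy * M_alpha) = (112e-9)^2 * 10900^2 / (4 * 65e-8 * 0.69) = 0.8307

0.8307


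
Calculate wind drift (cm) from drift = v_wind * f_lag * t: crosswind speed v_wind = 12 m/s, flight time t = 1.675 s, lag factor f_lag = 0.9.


drift = v_wind * lag * t = 12 * 0.9 * 1.675 = 18.09 m ≈ 1809 cm

1809 cm


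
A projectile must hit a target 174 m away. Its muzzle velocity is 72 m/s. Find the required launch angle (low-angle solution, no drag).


sin(2*theta) = R*g/v0^2 = 174*9.81/72^2 = 0.329271, theta = arcsin(0.329271)/2 = 9.612°

9.612 degrees


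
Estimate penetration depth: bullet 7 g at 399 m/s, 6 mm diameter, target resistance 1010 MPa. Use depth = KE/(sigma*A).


A = pi*(d/2)^2 = pi*(6/2)^2 = 28.2743 mm^2
E = 0.5*m*v^2 = 0.5*0.007*399^2 = 557.203 J
depth = E/(sigma*A) = 557.203 J / (1010 MPa * 28.2743 mm^2) = 557.203/(1010 * 28.2743) m = 0.0195119 m ≈ 19.51 mm

19.51 mm


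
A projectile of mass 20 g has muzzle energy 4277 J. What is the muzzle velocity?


v = sqrt(2*E/m) = sqrt(2*4277/0.02) = 654 m/s

654 m/s


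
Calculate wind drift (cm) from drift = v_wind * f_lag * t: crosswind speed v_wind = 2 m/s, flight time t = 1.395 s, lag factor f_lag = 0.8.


drift = v_wind * lag * t = 2 * 0.8 * 1.395 = 2.232 m ≈ 223.2 cm

223.2 cm


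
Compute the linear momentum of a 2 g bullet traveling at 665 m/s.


p = m*v = 0.002*665 = 1.33 kg·m/s

1.33 kg·m/s


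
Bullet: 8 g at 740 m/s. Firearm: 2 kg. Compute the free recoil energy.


v_r = m_p*v_p/m_gun = 0.008*740/2 = 2.96 m/s, E_r = 0.5*m_gun*v_r^2 = 0.5*2*2.96^2 = 8.762 J

8.762 J


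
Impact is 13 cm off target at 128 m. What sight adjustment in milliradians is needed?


1 mrad subtends 1 cm per 10 m of range, so adj = error_cm / (dist_m / 10) = 13 / (128/10) = 1.016 mrad

1.016 mrad


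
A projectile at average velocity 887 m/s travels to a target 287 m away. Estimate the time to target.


t = d/v = 287/887 = 0.3236 s

0.3236 s


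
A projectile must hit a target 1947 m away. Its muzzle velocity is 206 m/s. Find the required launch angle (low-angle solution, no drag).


sin(2*theta) = R*g/v0^2 = 1947*9.81/206^2 = 0.450091, theta = arcsin(0.450091)/2 = 13.37°

13.37 degrees


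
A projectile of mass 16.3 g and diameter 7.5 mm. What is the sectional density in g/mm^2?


SD = m/d^2 = 16.3/7.5^2 = 0.2898 g/mm^2

0.2898 g/mm^2


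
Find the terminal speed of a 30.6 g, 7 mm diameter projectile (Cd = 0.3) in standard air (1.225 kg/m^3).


A = pi*(d/2)^2 = pi*(7/2000)^2 = 3.84845e-05 m^2
vt = sqrt(2mg/(Cd*rho*A)) = sqrt(2*0.0306*9.81/(0.3 * 1.225 * 3.84845e-05)) = 206 m/s

206 m/s


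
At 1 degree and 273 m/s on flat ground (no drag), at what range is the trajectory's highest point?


R = v0^2*sin(2*theta)/g = 273^2*sin(2*1°)/9.81 = 265.14 m
apex_dist = R/2 = 265.14/2 = 132.6 m

132.6 m


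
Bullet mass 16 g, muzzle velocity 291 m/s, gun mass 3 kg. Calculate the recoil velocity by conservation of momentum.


v_recoil = m_p * v_p / m_gun = 0.016 * 291 / 3 = 1.552 m/s

1.552 m/s


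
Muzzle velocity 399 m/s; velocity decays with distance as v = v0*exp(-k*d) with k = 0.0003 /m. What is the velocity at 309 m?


v = v0*exp(-k*d) = 399*exp(-0.0003*309) = 363.7 m/s

363.7 m/s


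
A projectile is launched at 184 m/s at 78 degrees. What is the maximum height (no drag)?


H = (v0*sin(theta))^2 / (2g) = (184*sin(78°))^2 / (2*9.81) = 1651 m

1651 m


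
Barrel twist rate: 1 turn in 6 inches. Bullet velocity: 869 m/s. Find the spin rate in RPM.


twist_m = 6*0.0254 = 0.1524 m
spin = v/twist = 869/0.1524 = 5702.1 rev/s
RPM = spin*60 = 5702.1*60 ≈ 342126 RPM

342126 RPM


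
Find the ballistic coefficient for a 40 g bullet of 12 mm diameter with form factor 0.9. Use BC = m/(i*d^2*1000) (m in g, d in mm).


BC = m/(i*d^2*1000) = 40/(0.9 * 12^2 * 1000) = 0.0003086

0.0003086


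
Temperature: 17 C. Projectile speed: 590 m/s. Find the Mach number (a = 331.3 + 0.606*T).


a = 331.3 + 0.606*(17) = 341.602 m/s
M = v/a = 590/341.602 = 1.727

1.727


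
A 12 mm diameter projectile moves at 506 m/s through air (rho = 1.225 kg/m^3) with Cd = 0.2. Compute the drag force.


A = pi*(d/2)^2 = pi*(12/2000)^2 = 1.13097e-04 m^2
Fd = 0.5*Cd*rho*A*v^2 = 0.5*0.2*1.225*1.13097e-04*506^2 = 3.547 N

3.547 N


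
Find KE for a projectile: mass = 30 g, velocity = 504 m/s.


E = 0.5*m*v^2 = 0.5*0.03*504^2 = 3810 J

3810 J


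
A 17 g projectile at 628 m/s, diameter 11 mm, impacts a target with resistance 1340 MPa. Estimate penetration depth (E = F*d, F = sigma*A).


A = pi*(d/2)^2 = pi*(11/2)^2 = 95.0332 mm^2
E = 0.5*m*v^2 = 0.5*0.017*628^2 = 3352.26 J
depth = E/(sigma*A) = 3352.26 J / (1340 MPa * 95.0332 mm^2) = 3352.26/(1340 * 95.0332) m = 0.0263244 m ≈ 26.32 mm

26.32 mm


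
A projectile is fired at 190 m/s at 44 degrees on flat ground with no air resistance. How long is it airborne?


T = 2*v0*sin(theta)/g = 2*190*sin(44°)/9.81 = 26.91 s

26.91 s


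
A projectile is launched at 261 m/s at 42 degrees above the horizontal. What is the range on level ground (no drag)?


R = v0^2 * sin(2*theta) / g = 261^2 * sin(2*42°) / 9.81 = 6906 m

6906 m


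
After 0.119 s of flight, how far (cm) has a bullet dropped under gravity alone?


drop = 0.5*g*t^2 = 0.5*9.81*0.119^2 = 0.0694597 m ≈ 6.946 cm

6.946 cm


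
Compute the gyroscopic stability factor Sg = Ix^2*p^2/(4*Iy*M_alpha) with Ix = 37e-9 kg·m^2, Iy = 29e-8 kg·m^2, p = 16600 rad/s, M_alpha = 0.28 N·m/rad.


Sg = Ix^2 * p^2 / (4 * Iy * M_alpha) = (37e-9)^2 * 16600^2 / (4 * 29e-8 * 0.28) = 1.161

1.161


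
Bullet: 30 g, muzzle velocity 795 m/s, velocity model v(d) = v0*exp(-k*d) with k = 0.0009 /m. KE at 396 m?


v = v0*exp(-k*d) = 795*exp(-0.0009*396) = 556.653 m/s
E = 0.5*m*v^2 = 0.5*0.03*556.653^2 = 4648 J

4648 J


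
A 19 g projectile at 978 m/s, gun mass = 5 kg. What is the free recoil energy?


v_r = m_p*v_p/m_gun = 0.019*978/5 = 3.7164 m/s, E_r = 0.5*m_gun*v_r^2 = 0.5*5*3.7164^2 = 34.53 J

34.53 J


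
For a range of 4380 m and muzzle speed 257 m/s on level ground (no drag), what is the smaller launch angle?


sin(2*theta) = R*g/v0^2 = 4380*9.81/257^2 = 0.650544, theta = arcsin(0.650544)/2 = 20.29°

20.29 degrees


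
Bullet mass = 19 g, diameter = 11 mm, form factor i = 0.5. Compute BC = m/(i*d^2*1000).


BC = m/(i*d^2*1000) = 19/(0.5 * 11^2 * 1000) = 0.000314

0.000314


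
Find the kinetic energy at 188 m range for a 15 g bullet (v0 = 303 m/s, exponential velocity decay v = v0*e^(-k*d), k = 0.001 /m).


v = v0*exp(-k*d) = 303*exp(-0.001*188) = 251.07 m/s
E = 0.5*m*v^2 = 0.5*0.015*251.07^2 = 472.8 J

472.8 J


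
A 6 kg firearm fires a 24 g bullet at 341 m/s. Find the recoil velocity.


v_recoil = m_p * v_p / m_gun = 0.024 * 341 / 6 = 1.364 m/s

1.364 m/s


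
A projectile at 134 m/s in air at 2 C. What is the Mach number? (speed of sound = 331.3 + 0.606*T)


a = 331.3 + 0.606*(2) = 332.512 m/s
M = v/a = 134/332.512 = 0.403

0.403


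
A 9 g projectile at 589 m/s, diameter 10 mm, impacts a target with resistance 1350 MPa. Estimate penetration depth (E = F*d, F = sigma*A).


A = pi*(d/2)^2 = pi*(10/2)^2 = 78.5398 mm^2
E = 0.5*m*v^2 = 0.5*0.009*589^2 = 1561.14 J
depth = E/(sigma*A) = 1561.14 J / (1350 MPa * 78.5398 mm^2) = 1561.14/(1350 * 78.5398) m = 0.0147238 m ≈ 14.72 mm

14.72 mm


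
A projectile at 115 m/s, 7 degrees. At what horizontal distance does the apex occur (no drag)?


R = v0^2*sin(2*theta)/g = 115^2*sin(2*7°)/9.81 = 326.138 m
apex_dist = R/2 = 326.138/2 = 163.1 m

163.1 m


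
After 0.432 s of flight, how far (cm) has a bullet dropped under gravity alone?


drop = 0.5*g*t^2 = 0.5*9.81*0.432^2 = 0.915391 m ≈ 91.54 cm

91.54 cm


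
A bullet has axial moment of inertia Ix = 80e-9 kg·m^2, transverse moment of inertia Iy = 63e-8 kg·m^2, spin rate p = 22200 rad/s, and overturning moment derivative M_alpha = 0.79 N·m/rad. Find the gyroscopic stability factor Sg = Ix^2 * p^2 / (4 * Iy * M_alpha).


Sg = Ix^2 * p^2 / (4 * Iy * M_alpha) = (80e-9)^2 * 22200^2 / (4 * 63e-8 * 0.79) = 1.584

1.584


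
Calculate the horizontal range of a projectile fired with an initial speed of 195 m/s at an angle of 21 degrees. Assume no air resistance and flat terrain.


R = v0^2 * sin(2*theta) / g = 195^2 * sin(2*21°) / 9.81 = 2594 m

2594 m


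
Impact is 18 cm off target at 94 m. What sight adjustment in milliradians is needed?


1 mrad subtends 1 cm per 10 m of range, so adj = error_cm / (dist_m / 10) = 18 / (94/10) = 1.915 mrad

1.915 mrad


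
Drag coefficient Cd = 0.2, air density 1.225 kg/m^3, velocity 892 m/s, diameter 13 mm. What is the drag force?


A = pi*(d/2)^2 = pi*(13/2000)^2 = 1.32732e-04 m^2
Fd = 0.5*Cd*rho*A*v^2 = 0.5*0.2*1.225*1.32732e-04*892^2 = 12.94 N

12.94 N


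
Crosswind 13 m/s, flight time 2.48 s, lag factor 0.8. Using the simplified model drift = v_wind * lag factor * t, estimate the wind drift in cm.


drift = v_wind * lag * t = 13 * 0.8 * 2.48 = 25.792 m ≈ 2579 cm

2579 cm


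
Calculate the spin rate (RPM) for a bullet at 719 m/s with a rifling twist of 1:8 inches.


twist_m = 8*0.0254 = 0.2032 m
spin = v/twist = 719/0.2032 = 3538.386 rev/s
RPM = spin*60 = 3538.386*60 ≈ 212303 RPM

212303 RPM


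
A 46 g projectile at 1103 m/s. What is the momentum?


p = m*v = 0.046*1103 = 50.74 kg·m/s

50.74 kg·m/s


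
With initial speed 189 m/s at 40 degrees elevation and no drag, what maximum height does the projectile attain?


H = (v0*sin(theta))^2 / (2g) = (189*sin(40°))^2 / (2*9.81) = 752.2 m

752.2 m


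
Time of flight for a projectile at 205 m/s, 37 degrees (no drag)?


T = 2*v0*sin(theta)/g = 2*205*sin(37°)/9.81 = 25.15 s

25.15 s


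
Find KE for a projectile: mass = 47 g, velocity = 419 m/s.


E = 0.5*m*v^2 = 0.5*0.047*419^2 = 4126 J

4126 J


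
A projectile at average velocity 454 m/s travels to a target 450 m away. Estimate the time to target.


t = d/v = 450/454 = 0.9912 s

0.9912 s


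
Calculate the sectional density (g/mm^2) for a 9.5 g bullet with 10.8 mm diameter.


SD = m/d^2 = 9.5/10.8^2 = 0.08145 g/mm^2

0.08145 g/mm^2
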